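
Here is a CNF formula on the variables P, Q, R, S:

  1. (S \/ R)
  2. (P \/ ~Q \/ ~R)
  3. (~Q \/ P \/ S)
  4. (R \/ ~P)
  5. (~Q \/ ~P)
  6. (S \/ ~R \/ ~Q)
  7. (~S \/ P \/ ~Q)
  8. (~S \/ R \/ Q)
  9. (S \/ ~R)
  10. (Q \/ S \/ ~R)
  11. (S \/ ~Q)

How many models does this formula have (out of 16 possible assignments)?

The models are:
  P=0 Q=0 R=1 S=1
  P=1 Q=0 R=1 S=1
Count: 2.

2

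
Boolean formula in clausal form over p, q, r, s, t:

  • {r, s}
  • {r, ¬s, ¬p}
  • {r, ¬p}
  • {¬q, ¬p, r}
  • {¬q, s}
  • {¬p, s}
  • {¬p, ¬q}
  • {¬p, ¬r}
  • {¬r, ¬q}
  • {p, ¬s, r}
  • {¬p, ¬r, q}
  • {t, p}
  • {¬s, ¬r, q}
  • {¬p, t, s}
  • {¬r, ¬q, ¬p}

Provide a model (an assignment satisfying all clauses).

p=F  q=F  r=T  s=F  t=T

Pure literal: t appears only positively; assign t = True.
Set p = False and propagate.
Set q = False and propagate.
For the remaining variables, r = True, s = False works.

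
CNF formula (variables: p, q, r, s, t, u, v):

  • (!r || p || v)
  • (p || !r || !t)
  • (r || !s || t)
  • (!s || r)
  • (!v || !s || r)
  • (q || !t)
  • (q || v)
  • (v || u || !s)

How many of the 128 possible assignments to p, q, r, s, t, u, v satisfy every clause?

Split on r, then s.
  r=1, s=1: 12 of the 32 assignments to (p,q,t,u,v) work.
  r=1, s=0: u free; 7 ways for (p,q,t,v) × 2^1 = 14.
  r=0, s=1: a clause becomes empty — 0.
  r=0, s=0: p, u free; 5 ways for (q,t,v) × 2^2 = 20.
Total: 12 + 14 + 0 + 20 = 46.

46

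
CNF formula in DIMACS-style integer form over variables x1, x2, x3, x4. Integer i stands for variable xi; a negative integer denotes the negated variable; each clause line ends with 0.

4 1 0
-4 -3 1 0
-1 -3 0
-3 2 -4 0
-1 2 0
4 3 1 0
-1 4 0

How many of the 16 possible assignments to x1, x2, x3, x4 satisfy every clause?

The models are:
  x1=F x2=F x3=F x4=T
  x1=F x2=T x3=F x4=T
  x1=T x2=T x3=F x4=T
Count: 3.

3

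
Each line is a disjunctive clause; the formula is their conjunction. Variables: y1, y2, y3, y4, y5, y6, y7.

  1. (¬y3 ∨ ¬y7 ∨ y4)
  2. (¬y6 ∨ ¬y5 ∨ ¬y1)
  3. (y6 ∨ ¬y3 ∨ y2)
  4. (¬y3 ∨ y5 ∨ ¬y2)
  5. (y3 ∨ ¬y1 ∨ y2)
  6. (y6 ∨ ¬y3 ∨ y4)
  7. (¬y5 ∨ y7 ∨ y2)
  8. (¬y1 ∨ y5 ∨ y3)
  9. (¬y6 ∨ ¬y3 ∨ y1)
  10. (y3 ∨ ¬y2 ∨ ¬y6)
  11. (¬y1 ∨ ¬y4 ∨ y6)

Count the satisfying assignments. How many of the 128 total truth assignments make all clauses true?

Split on y3, then y6.
  y3=1, y6=1: remaining (y1,y2,y4,y5,y7) ∈ {(1,0,0,0,0); (1,0,1,0,0); (1,0,1,0,1)} — 3.
  y3=1, y6=0: remaining (y1,y2,y4,y5,y7) ∈ {(0,1,1,1,0); (0,1,1,1,1)} — 2.
  y3=0, y6=1: y4 free; 3 ways for (y1,y2,y5,y7) × 2^1 = 6.
  y3=0, y6=0: 16 of the 32 assignments to (y1,y2,y4,y5,y7) work.
Total: 3 + 2 + 6 + 16 = 27.

27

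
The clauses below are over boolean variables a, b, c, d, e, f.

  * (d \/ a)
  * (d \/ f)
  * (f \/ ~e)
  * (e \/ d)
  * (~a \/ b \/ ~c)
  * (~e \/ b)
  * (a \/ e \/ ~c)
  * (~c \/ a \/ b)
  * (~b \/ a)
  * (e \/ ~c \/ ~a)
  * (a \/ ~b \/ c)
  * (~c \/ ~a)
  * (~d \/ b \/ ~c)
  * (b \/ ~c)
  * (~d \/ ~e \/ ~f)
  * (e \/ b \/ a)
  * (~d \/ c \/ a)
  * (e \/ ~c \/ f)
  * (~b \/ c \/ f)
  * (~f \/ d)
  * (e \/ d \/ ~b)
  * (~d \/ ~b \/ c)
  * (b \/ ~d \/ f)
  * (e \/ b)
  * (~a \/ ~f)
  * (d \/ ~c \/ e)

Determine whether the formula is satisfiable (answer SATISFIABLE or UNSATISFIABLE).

b = True:
  propagation gives a=True, c=False, f=True; an empty clause results — contradiction.
b = False:
  propagation gives e=False; an empty clause results — contradiction.
Every branch closes, so no satisfying assignment exists.

UNSATISFIABLE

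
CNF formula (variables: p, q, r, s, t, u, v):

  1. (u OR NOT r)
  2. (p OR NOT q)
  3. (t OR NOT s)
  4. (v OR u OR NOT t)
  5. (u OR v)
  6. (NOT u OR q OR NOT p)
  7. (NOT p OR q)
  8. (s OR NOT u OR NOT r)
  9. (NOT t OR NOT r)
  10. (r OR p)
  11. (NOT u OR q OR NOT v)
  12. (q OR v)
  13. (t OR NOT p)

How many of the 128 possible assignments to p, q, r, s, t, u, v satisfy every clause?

6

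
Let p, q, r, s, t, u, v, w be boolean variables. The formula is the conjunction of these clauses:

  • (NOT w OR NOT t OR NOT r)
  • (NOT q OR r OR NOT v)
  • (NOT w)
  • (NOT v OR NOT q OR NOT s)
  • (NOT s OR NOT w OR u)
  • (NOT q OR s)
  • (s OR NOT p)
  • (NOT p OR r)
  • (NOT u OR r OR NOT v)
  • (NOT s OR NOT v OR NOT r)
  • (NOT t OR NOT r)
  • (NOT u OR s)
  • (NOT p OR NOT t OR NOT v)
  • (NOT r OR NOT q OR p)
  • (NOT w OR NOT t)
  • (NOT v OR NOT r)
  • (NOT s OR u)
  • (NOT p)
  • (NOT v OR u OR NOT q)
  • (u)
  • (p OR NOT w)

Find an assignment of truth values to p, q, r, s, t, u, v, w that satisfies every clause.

p = F, q = F, r = F, s = T, t = F, u = T, v = F, w = F

Check each clause:
  1. (NOT t OR NOT w OR NOT r) — NOT w is true.
  2. (NOT v OR NOT q OR r) — NOT v is true.
  3. (NOT w) — NOT w is true.
  4. (NOT q OR NOT v OR NOT s) — NOT v is true.
  5. (NOT s OR NOT w OR u) — NOT w is true.
  6. (s OR NOT q) — s is true.
  7. (s OR NOT p) — s is true.
  8. (NOT p OR r) — NOT p is true.
  9. (NOT v OR NOT u OR r) — NOT v is true.
  10. (NOT r OR NOT s OR NOT v) — NOT v is true.
  11. (NOT t OR NOT r) — NOT t is true.
  12. (s OR NOT u) — s is true.
  13. (NOT v OR NOT p OR NOT t) — NOT v is true.
  14. (NOT r OR NOT q OR p) — NOT r is true.
  15. (NOT t OR NOT w) — NOT w is true.
  16. (NOT r OR NOT v) — NOT v is true.
  17. (NOT s OR u) — u is true.
  18. (NOT p) — NOT p is true.
  19. (NOT q OR u OR NOT v) — NOT v is true.
  20. (u) — u is true.
  21. (NOT w OR p) — NOT w is true.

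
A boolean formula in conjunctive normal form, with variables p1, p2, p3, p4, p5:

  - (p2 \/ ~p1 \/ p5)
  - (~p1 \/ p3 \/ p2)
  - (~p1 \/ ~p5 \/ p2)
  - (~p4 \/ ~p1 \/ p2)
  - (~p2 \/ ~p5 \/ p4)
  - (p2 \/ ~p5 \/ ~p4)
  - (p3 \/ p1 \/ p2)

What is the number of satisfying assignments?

15

Case analysis on p2 and p1:
  p2=T, p1=T: p3 free; 3 ways for (p4,p5) × 2^1 = 6.
  p2=T, p1=F: p3 free; 3 ways for (p4,p5) × 2^1 = 6.
  p2=F, p1=T: a clause becomes empty — 0.
  p2=F, p1=F: remaining (p3,p4,p5) ∈ {(T,F,F); (T,F,T); (T,T,F)} — 3.
Total: 6 + 6 + 0 + 3 = 15.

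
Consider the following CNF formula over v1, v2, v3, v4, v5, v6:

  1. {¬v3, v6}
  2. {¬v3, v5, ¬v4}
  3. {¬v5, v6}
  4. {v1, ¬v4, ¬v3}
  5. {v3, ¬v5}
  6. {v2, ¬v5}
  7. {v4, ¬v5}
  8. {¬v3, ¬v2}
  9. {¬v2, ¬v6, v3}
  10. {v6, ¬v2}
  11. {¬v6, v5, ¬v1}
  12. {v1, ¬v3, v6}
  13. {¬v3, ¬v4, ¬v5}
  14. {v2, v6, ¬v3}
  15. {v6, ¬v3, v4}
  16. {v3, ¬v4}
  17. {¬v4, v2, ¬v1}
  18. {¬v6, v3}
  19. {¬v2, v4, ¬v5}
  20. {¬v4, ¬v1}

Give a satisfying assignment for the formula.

v1=False  v2=False  v3=True  v4=False  v5=False  v6=True

Try v1 = False.
Try v2 = False.
  then v5 is forced to False.
Set v3 = True and propagate.
  then v6 is forced to True.
  then v4 is forced to False.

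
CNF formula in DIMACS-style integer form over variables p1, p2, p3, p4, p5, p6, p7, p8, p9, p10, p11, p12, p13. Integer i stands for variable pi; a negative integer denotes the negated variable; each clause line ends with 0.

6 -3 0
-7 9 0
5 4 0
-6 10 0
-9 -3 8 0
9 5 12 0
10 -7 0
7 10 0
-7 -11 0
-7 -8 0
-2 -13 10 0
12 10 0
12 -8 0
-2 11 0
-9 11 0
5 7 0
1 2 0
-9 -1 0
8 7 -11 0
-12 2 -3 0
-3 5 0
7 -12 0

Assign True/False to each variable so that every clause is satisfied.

Pure literal: p3 appears only negated; assign p3 = False.
Pure literal: p4 appears only positively; assign p4 = True.
Try p1 = True.
  then p9 is forced to False.
  then p7 is forced to False.
  then p10 is forced to True.
  then p5 is forced to True.
  then p12 is forced to False.
  then p8 is forced to False.
  then p11 is forced to False.
  then p2 is forced to False.
p6, p13 are now unconstrained; take p6 = False, p13 = True.

p1=T  p2=F  p3=F  p4=T  p5=T  p6=F  p7=F  p8=F  p9=F  p10=T  p11=F  p12=F  p13=T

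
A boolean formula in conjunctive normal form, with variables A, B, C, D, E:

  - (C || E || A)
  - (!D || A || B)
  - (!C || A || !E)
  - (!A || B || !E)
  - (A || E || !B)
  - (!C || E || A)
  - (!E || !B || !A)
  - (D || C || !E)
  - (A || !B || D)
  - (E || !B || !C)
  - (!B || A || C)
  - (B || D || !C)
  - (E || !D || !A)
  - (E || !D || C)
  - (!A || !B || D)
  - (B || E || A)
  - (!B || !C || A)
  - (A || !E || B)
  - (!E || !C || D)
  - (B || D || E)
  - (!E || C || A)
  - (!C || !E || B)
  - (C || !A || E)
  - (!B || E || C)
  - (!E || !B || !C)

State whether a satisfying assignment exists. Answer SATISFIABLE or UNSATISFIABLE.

UNSATISFIABLE

E = True:
  B = True:
    propagation gives A=False, C=False; an empty clause results — contradiction.
  B = False:
    propagation gives A=False; an empty clause results — contradiction.
E = False:
  A = True:
    propagation gives D=False, B=False; an empty clause results — contradiction.
  A = False:
    propagation gives C=True; an empty clause results — contradiction.
Every branch closes, so no satisfying assignment exists.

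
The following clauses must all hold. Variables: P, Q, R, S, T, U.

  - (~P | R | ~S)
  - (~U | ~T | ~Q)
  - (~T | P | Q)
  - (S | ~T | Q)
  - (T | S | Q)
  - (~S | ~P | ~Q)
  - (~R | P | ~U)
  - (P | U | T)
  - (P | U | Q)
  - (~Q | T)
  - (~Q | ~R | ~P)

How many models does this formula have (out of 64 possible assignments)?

10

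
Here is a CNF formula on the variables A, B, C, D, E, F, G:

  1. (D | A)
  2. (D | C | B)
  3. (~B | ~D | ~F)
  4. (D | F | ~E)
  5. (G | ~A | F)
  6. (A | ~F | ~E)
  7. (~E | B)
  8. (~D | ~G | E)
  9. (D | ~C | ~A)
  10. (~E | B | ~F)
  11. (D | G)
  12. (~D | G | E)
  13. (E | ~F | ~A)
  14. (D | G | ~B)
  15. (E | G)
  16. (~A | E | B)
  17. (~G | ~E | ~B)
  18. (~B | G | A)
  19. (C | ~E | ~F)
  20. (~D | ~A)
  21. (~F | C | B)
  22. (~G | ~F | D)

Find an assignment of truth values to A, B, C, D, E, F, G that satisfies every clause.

A=T, B=T, C=F, D=F, E=F, F=F, G=T

Check each clause:
  1. (A | D) — A is true.
  2. (D | C | B) — B is true.
  3. (~B | ~D | ~F) — ~F is true.
  4. (F | D | ~E) — ~E is true.
  5. (F | G | ~A) — G is true.
  6. (~E | A | ~F) — A is true.
  7. (~E | B) — B is true.
  8. (~D | E | ~G) — ~D is true.
  9. (~C | ~A | D) — ~C is true.
  10. (~E | B | ~F) — ~F is true.
  11. (G | D) — G is true.
  12. (E | ~D | G) — ~D is true.
  13. (~F | E | ~A) — ~F is true.
  14. (~B | D | G) — G is true.
  15. (G | E) — G is true.
  16. (E | ~A | B) — B is true.
  17. (~E | ~B | ~G) — ~E is true.
  18. (G | A | ~B) — A is true.
  19. (~F | ~E | C) — ~F is true.
  20. (~A | ~D) — ~D is true.
  21. (B | C | ~F) — ~F is true.
  22. (~G | D | ~F) — ~F is true.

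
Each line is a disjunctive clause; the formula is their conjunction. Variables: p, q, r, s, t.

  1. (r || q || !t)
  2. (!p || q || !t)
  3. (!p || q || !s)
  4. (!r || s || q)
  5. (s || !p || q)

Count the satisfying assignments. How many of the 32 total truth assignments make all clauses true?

20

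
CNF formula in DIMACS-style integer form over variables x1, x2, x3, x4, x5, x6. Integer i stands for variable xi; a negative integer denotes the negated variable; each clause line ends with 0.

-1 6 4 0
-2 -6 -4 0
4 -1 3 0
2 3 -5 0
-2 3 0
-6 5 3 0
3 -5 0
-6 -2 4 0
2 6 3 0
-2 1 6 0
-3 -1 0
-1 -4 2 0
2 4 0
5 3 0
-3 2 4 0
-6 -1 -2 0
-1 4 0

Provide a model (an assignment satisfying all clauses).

x1=False, x2=False, x3=True, x4=True, x5=False, x6=True

Set x1 = False and propagate.
For the remaining variables, x2 = False, x3 = True, x4 = True, x5 = False, x6 = True works.
Every clause has at least one true literal under this assignment.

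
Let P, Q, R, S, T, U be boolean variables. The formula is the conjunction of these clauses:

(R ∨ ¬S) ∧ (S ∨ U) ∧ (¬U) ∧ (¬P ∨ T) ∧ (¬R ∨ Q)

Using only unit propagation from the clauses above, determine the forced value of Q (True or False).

True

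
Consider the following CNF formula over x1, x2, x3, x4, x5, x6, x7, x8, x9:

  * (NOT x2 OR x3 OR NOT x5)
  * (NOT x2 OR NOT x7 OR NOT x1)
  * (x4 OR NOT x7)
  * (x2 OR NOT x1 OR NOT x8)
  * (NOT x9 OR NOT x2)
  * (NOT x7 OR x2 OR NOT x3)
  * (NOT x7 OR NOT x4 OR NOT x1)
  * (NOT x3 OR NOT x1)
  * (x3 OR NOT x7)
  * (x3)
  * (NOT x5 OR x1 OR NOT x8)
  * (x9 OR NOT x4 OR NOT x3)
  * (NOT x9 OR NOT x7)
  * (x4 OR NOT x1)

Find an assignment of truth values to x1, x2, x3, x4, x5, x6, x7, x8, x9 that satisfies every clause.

x1=F  x2=T  x3=T  x4=F  x5=T  x6=F  x7=F  x8=F  x9=F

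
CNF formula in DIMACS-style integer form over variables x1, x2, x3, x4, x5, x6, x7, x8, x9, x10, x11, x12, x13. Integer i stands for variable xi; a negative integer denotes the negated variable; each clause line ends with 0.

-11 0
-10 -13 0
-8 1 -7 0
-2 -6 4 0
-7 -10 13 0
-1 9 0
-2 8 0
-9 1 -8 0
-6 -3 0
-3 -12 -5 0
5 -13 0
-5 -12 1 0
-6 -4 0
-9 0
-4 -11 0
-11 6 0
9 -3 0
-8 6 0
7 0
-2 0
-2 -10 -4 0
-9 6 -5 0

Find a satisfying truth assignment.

x1=False, x2=False, x3=False, x4=False, x5=False, x6=True, x7=True, x8=False, x9=False, x10=False, x11=False, x12=True, x13=False

Check each clause:
  1. (~x11) — ~x11 is true.
  2. (~x13 | ~x10) — ~x13 is true.
  3. (~x7 | ~x8 | x1) — ~x8 is true.
  4. (x4 | ~x2 | ~x6) — ~x2 is true.
  5. (~x7 | x13 | ~x10) — ~x10 is true.
  6. (x9 | ~x1) — ~x1 is true.
  7. (x8 | ~x2) — ~x2 is true.
  8. (~x8 | x1 | ~x9) — ~x8 is true.
  9. (~x3 | ~x6) — ~x3 is true.
  10. (~x5 | ~x3 | ~x12) — ~x5 is true.
  11. (x5 | ~x13) — ~x13 is true.
  12. (~x5 | ~x12 | x1) — ~x5 is true.
  13. (~x4 | ~x6) — ~x4 is true.
  14. (~x9) — ~x9 is true.
  15. (~x4 | ~x11) — ~x4 is true.
  16. (~x11 | x6) — ~x11 is true.
  17. (~x3 | x9) — ~x3 is true.
  18. (~x8 | x6) — ~x8 is true.
  19. (x7) — x7 is true.
  20. (~x2) — ~x2 is true.
  21. (~x4 | ~x10 | ~x2) — ~x4 is true.
  22. (~x9 | ~x5 | x6) — ~x5 is true.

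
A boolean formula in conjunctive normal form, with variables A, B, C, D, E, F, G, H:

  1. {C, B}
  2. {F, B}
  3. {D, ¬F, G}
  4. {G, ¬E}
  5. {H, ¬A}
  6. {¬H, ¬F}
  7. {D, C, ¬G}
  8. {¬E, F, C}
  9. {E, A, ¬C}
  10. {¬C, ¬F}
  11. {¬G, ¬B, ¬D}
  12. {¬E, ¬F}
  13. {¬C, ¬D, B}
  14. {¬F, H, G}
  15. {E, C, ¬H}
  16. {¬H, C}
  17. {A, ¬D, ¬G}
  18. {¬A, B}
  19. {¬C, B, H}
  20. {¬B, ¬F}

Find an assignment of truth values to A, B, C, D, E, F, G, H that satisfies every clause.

Try A = False.
Set B = True and propagate.
  then F is forced to False.
Try C = True.
  then E is forced to True.
  then G is forced to True.
  then D is forced to False.
H is now unconstrained; take H = True.

A = False, B = True, C = True, D = False, E = True, F = False, G = True, H = True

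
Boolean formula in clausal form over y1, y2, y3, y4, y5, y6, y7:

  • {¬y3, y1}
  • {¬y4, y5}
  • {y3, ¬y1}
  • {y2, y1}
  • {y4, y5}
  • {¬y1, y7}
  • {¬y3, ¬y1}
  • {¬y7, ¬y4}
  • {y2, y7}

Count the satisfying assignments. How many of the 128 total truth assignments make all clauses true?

6

The models are:
  y1=F y2=T y3=F y4=F y5=T y6=F y7=F
  y1=F y2=T y3=F y4=F y5=T y6=F y7=T
  y1=F y2=T y3=F y4=F y5=T y6=T y7=F
  y1=F y2=T y3=F y4=F y5=T y6=T y7=T
  y1=F y2=T y3=F y4=T y5=T y6=F y7=F
  y1=F y2=T y3=F y4=T y5=T y6=T y7=F
That's 6 in total.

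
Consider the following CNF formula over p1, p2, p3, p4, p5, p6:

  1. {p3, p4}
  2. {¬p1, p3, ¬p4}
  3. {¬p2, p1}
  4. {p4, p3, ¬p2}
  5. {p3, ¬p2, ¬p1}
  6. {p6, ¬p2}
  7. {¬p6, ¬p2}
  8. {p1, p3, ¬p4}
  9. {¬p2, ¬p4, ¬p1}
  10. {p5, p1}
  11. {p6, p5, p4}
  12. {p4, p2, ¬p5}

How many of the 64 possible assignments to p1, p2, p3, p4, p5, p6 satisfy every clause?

7

Case analysis on p2 and p4:
  p2=1, p4=1: a clause becomes empty — 0.
  p2=1, p4=0: a clause becomes empty — 0.
  p2=0, p4=1: p6 free; 3 ways for (p1,p3,p5) × 2^1 = 6.
  p2=0, p4=0: remaining (p1,p3,p5,p6) ∈ {(1,1,0,1)} — 1.
Total: 0 + 0 + 6 + 1 = 7.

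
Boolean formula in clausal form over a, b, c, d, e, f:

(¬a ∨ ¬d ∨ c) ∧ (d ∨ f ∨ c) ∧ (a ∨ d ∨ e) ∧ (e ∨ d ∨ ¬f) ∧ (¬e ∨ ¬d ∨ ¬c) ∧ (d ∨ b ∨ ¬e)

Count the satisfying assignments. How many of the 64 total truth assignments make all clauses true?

24

Case analysis on d and e:
  d=1, e=1: remaining (a,b,c,f) ∈ {(0,0,0,0); (0,0,0,1); (0,1,0,0); (0,1,0,1)} — 4.
  d=1, e=0: b, f free; 3 ways for (a,c) × 2^2 = 12.
  d=0, e=1: a free; 3 ways for (b,c,f) × 2^1 = 6.
  d=0, e=0: remaining (a,b,c,f) ∈ {(1,0,1,0); (1,1,1,0)} — 2.
Total: 4 + 12 + 6 + 2 = 24.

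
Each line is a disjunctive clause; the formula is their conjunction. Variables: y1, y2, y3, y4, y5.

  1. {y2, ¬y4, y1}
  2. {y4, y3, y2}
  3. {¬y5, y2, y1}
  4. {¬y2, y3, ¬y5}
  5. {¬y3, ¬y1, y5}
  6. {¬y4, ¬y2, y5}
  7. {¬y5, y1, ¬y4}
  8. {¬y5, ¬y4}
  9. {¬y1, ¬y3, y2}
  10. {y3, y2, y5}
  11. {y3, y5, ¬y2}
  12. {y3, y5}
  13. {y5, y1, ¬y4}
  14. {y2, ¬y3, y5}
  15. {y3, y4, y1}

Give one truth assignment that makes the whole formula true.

y1 = False, y2 = True, y3 = True, y4 = False, y5 = True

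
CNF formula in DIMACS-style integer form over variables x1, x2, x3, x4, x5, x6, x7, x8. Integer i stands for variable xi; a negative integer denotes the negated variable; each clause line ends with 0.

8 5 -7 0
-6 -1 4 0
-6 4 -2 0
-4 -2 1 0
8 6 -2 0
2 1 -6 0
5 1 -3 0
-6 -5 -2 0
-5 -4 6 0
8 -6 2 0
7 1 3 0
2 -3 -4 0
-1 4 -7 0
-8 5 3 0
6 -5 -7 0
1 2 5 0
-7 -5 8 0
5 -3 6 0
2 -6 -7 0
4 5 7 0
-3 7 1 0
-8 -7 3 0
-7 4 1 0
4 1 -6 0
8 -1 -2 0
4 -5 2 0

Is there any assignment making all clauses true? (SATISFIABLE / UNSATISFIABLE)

Set x1 = True and propagate.
Set x2 = True and propagate.
  then x8 is forced to True.
The remaining clauses are satisfied by x3 = True, x4 = False, x5 = True, x6 = False, x7 = False.
So x1=True  x2=True  x3=True  x4=False  x5=True  x6=False  x7=False  x8=True is a satisfying assignment.

SATISFIABLE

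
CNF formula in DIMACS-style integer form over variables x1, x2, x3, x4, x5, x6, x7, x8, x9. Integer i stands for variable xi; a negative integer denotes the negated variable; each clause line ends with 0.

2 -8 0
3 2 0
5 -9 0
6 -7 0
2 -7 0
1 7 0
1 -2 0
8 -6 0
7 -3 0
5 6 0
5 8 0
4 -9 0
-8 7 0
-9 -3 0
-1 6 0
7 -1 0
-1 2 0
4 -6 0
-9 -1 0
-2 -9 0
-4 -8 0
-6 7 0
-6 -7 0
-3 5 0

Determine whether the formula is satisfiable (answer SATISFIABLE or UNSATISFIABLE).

x7 = True:
  propagation gives x6=True; an empty clause results — contradiction.
x7 = False:
  propagation gives x1=True; an empty clause results — contradiction.
Every branch closes, so no satisfying assignment exists.

UNSATISFIABLE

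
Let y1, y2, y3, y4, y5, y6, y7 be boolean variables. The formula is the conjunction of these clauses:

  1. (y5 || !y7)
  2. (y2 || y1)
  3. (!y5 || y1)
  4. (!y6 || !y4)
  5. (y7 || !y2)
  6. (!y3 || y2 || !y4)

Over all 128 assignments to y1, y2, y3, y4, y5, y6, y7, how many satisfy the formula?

21

Case analysis on y2 and y1:
  y2=T, y1=T: y3 free; 3 ways for (y4,y5,y6,y7) × 2^1 = 6.
  y2=T, y1=F: a clause becomes empty — 0.
  y2=F, y1=T: 15 of the 32 assignments to (y3,y4,y5,y6,y7) work.
  y2=F, y1=F: a clause becomes empty — 0.
Total: 6 + 0 + 15 + 0 = 21.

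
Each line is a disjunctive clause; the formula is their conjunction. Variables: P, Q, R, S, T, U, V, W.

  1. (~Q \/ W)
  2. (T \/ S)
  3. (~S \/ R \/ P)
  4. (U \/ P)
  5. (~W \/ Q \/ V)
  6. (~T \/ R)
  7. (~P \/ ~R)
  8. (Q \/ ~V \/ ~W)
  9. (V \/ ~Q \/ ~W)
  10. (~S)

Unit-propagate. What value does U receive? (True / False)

True

(~S) stands alone — S = False.
In (T \/ S), S is now false; T must hold, so T = True.
(R \/ ~T) with T = True leaves only R, so R = True.
(~R \/ ~P) with R = True leaves only ~P, so P = False.
(P \/ U): since P = False, the clause reduces to (U). U = True.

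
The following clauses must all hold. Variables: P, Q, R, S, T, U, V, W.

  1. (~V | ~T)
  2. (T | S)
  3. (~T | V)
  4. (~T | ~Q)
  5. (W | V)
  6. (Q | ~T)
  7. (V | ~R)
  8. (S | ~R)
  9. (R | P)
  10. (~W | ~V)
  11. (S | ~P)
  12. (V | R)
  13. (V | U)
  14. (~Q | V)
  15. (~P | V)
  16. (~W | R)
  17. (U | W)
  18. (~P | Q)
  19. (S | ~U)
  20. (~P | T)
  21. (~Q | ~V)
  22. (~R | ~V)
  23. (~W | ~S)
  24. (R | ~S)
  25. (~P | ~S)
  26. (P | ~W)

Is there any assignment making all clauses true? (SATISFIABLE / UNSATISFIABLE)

V = True:
  propagation gives T=False, S=True, W=False, U=True; an empty clause results — contradiction.
V = False:
  propagation gives T=False, S=True, W=True; an empty clause results — contradiction.
Every branch closes, so no satisfying assignment exists.

UNSATISFIABLE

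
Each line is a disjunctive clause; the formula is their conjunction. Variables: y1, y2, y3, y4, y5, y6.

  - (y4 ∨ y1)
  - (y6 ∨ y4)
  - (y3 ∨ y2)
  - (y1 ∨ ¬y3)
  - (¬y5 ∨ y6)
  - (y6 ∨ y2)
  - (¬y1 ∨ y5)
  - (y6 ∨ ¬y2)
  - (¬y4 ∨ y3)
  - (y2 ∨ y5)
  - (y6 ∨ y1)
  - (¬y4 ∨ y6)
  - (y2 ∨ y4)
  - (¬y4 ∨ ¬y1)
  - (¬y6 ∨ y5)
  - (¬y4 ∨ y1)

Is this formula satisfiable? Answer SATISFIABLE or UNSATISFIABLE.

SATISFIABLE

Set y1 = True and propagate.
  then y5 is forced to True.
  then y6 is forced to True.
  then y4 is forced to False.
  then y2 is forced to True.
y3 is now unconstrained; take y3 = False.
So y1=1, y2=1, y3=0, y4=0, y5=1, y6=1 is a satisfying assignment.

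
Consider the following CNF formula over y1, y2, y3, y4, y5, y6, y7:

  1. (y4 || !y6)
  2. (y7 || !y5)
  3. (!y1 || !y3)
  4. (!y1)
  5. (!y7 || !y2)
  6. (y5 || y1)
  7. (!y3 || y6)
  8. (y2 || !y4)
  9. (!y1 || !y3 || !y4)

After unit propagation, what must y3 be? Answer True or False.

False

Unit clause (!y1) sets y1 = False.
In (y1 || y5), y1 is now false; y5 must hold, so y5 = True.
From (y7 || !y5) and y5 = True: y7 = True.
(!y7 || !y2) with y7 = True leaves only !y2, so y2 = False.
In (y2 || !y4), y2 is now false; !y4 must hold, so y4 = False.
From (!y6 || y4) and y4 = False: y6 = False.
From (y6 || !y3) and y6 = False: y3 = False.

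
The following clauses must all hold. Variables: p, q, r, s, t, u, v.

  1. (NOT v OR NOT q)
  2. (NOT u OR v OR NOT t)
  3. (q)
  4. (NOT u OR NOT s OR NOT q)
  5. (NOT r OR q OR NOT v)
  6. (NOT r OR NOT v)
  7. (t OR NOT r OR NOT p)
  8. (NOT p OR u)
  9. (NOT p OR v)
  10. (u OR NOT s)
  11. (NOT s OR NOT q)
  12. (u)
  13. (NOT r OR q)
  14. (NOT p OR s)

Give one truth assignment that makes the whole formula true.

p = F, q = T, r = F, s = F, t = F, u = T, v = F

Unit propagation: (q) forces q = True.
The clause (NOT v) is unit: v must be False.
(NOT p) is a unit clause, so p = False.
The clause (NOT s) is unit: s must be False.
Unit propagation: (u) forces u = True.
The clause (NOT t) is unit: t must be False.
r is now unconstrained; take r = False.
Every clause has at least one true literal under this assignment.
Check each clause:
  1. (NOT q OR NOT v) — NOT v is true.
  2. (v OR NOT u OR NOT t) — NOT t is true.
  3. (q) — q is true.
  4. (NOT s OR NOT q OR NOT u) — NOT s is true.
  5. (NOT v OR NOT r OR q) — NOT v is true.
  6. (NOT r OR NOT v) — NOT v is true.
  7. (t OR NOT r OR NOT p) — NOT r is true.
  8. (NOT p OR u) — u is true.
  9. (v OR NOT p) — NOT p is true.
  10. (NOT s OR u) — NOT s is true.
  11. (NOT s OR NOT q) — NOT s is true.
  12. (u) — u is true.
  13. (q OR NOT r) — q is true.
  14. (NOT p OR s) — NOT p is true.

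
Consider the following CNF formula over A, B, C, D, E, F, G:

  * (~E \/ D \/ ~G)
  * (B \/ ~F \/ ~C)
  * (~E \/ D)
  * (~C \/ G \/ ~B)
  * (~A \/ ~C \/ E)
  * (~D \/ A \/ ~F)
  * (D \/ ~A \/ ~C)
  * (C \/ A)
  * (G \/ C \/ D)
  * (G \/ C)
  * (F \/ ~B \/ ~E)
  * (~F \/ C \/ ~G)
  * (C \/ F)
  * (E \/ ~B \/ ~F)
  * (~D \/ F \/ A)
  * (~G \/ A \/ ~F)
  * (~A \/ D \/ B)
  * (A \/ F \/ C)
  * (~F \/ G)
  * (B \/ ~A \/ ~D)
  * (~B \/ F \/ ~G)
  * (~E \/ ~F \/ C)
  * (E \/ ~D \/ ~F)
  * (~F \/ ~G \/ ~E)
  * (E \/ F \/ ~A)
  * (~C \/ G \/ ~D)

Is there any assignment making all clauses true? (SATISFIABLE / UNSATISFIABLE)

SATISFIABLE

Try A = False.
  then C is forced to True.
Branch on B: take B = False.
  then F is forced to False.
  then D is forced to False.
  then E is forced to False.
G is now unconstrained; take G = True.
Every clause has at least one true literal under this assignment.
So A=0, B=0, C=1, D=0, E=0, F=0, G=1 is a satisfying assignment.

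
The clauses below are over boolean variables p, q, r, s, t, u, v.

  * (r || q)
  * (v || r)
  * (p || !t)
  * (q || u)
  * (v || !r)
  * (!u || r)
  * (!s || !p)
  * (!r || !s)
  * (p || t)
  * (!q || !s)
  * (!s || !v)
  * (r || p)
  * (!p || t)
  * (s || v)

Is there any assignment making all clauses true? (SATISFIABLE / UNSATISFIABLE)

SATISFIABLE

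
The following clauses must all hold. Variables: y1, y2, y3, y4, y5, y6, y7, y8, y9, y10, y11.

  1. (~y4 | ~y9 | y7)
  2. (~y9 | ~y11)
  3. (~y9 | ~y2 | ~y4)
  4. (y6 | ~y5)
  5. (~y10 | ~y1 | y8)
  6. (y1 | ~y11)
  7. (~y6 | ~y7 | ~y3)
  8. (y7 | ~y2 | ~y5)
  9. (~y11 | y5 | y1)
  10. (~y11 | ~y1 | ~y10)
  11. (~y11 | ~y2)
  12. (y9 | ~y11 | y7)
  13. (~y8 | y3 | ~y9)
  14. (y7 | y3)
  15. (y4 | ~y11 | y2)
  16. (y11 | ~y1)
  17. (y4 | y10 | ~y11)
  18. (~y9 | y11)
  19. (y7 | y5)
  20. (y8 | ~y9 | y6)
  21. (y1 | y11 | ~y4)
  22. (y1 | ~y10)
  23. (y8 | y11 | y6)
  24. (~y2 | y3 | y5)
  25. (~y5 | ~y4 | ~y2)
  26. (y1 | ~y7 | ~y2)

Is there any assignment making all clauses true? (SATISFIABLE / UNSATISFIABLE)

SATISFIABLE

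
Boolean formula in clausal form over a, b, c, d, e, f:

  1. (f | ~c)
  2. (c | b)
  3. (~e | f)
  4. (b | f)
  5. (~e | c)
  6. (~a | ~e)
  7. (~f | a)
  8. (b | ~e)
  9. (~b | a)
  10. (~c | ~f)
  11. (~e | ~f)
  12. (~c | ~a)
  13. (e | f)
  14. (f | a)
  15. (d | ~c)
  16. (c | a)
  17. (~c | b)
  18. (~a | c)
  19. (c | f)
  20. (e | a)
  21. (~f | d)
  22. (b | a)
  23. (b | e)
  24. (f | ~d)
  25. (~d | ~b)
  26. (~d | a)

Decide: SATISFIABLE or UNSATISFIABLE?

f = True:
  propagation gives a=True, e=False, c=False; an empty clause results — contradiction.
f = False:
  propagation gives c=False; an empty clause results — contradiction.
Every branch closes, so no satisfying assignment exists.

UNSATISFIABLE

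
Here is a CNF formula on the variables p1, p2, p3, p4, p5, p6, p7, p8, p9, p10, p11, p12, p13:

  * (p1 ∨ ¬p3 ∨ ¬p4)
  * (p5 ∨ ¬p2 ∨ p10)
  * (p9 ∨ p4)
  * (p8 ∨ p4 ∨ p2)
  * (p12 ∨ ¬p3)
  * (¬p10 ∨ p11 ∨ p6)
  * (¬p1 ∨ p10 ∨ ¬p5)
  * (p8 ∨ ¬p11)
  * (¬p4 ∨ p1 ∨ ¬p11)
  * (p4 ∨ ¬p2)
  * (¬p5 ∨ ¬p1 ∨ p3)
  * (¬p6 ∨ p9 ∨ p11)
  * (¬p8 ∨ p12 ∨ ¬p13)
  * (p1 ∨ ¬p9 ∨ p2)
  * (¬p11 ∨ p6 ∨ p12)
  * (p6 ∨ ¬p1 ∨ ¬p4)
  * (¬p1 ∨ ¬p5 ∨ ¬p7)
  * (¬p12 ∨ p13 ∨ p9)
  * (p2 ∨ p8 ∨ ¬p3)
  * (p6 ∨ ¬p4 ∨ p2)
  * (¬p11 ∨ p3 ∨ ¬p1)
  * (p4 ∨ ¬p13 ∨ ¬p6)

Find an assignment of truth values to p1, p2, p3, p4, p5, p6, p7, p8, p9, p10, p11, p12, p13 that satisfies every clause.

p1 = 0, p2 = 1, p3 = 0, p4 = 1, p5 = 0, p6 = 1, p7 = 0, p8 = 0, p9 = 1, p10 = 1, p11 = 0, p12 = 1, p13 = 1

p7 occurs only negated in the remaining clauses — set p7 = False.
Set p1 = False and propagate.
Try p2 = True.
  then p4 is forced to True.
  then p3 is forced to False.
  then p11 is forced to False.
For the remaining variables, p5 = False, p6 = True, p8 = False, p9 = True, p10 = True, p12 = True, p13 = True works.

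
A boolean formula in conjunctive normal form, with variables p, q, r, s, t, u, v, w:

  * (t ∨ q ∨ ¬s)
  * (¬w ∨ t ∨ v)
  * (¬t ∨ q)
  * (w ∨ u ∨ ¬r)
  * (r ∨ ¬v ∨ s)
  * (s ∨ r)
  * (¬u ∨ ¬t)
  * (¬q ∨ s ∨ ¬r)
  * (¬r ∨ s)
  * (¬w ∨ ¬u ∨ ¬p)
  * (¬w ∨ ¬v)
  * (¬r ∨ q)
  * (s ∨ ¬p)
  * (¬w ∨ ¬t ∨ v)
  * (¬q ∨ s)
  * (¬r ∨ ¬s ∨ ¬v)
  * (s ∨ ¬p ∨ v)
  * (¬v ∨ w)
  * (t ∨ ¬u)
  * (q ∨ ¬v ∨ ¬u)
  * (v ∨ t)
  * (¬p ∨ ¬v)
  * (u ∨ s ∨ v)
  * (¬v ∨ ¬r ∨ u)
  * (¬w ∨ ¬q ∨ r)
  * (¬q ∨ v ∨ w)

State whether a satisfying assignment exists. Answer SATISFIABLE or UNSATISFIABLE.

v = True:
  propagation gives w=False; an empty clause results — contradiction.
v = False:
  propagation gives t=True, q=True, u=False, w=False; an empty clause results — contradiction.
Every branch closes, so no satisfying assignment exists.

UNSATISFIABLE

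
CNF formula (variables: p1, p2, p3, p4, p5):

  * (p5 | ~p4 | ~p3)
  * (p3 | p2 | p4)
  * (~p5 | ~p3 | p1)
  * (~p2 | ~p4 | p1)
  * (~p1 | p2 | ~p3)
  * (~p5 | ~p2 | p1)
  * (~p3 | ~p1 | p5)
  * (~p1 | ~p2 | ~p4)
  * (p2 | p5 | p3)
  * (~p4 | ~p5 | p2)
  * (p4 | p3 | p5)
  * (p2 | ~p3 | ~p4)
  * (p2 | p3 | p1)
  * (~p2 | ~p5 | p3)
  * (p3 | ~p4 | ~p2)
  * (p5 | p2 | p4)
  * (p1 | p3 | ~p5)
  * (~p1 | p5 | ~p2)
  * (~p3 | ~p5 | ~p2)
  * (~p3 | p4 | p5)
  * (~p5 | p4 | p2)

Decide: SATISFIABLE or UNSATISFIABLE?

UNSATISFIABLE

p2 = True:
  p5 = True:
    propagation gives p1=True, p4=False, p3=True; an empty clause results — contradiction.
  p5 = False:
    propagation gives p1=False, p4=False, p3=True; an empty clause results — contradiction.
p2 = False:
  p3 = True:
    propagation gives p1=False, p5=False, p4=False; an empty clause results — contradiction.
  p3 = False:
    propagation gives p4=True, p5=True; an empty clause results — contradiction.
Every branch closes, so no satisfying assignment exists.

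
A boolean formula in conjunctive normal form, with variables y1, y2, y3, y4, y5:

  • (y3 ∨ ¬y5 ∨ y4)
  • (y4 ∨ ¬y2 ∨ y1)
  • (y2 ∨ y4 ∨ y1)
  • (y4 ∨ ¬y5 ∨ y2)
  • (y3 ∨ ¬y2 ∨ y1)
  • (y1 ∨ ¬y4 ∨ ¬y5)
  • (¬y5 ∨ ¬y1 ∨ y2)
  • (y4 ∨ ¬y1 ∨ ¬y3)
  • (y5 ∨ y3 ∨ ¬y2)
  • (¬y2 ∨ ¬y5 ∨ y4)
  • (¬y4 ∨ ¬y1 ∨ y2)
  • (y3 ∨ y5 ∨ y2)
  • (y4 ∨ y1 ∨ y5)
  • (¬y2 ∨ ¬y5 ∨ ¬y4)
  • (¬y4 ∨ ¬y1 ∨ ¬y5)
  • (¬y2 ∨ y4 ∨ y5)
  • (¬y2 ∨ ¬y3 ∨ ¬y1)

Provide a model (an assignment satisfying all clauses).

Try y1 = False.
Try y2 = True.
  then y4 is forced to True.
  then y3 is forced to True.
  then y5 is forced to False.
Every clause has at least one true literal under this assignment.

y1=False, y2=True, y3=True, y4=True, y5=False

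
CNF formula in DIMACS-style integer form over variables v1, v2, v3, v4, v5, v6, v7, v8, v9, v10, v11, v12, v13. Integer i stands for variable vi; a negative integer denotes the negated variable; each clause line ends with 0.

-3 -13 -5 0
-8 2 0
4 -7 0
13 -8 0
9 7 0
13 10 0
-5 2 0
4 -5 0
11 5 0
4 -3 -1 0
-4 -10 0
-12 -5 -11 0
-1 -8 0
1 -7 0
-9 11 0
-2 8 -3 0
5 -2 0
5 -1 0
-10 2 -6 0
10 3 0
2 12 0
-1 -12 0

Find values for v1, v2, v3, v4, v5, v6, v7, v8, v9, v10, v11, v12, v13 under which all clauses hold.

v6 occurs only negated in the remaining clauses — set v6 = False.
Set v1 = False and propagate.
  then v7 is forced to False.
  then v9 is forced to True.
  then v11 is forced to True.
For the remaining variables, v2 = False, v3 = True, v4 = False, v5 = False, v8 = False, v10 = True, v12 = True, v13 = True works.

v1=False, v2=False, v3=True, v4=False, v5=False, v6=False, v7=False, v8=False, v9=True, v10=True, v11=True, v12=True, v13=True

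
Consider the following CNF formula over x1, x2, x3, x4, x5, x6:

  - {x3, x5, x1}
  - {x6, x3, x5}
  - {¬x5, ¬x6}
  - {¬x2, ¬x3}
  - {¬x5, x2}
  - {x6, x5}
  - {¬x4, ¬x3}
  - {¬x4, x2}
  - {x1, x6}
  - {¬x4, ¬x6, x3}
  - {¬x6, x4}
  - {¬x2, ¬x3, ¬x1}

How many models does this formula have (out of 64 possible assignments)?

2

Satisfying assignments:
  x1=T x2=T x3=F x4=F x5=T x6=F
  x1=T x2=T x3=F x4=T x5=T x6=F
That's 2 in total.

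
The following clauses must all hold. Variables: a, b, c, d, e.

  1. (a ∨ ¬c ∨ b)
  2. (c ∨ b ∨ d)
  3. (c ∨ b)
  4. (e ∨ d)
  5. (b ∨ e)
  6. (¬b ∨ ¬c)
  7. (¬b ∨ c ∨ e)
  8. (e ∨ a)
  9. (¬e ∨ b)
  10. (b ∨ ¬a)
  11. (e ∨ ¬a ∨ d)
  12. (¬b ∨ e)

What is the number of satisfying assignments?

4

Satisfying assignments:
  a=F b=T c=F d=F e=T
  a=F b=T c=F d=T e=T
  a=T b=T c=F d=F e=T
  a=T b=T c=F d=T e=T
That's 4 in total.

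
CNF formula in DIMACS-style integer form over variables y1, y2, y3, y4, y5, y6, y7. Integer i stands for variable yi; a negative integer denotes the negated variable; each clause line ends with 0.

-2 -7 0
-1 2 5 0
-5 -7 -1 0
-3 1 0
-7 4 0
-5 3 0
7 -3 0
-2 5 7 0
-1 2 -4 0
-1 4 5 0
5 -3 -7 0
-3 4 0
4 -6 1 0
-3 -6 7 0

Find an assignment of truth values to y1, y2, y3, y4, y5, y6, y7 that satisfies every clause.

y1=False, y2=False, y3=False, y4=True, y5=False, y6=False, y7=True

Check each clause:
  1. {¬y7, ¬y2} — ¬y2 is true.
  2. {y5, y2, ¬y1} — ¬y1 is true.
  3. {¬y7, ¬y5, ¬y1} — ¬y5 is true.
  4. {y1, ¬y3} — ¬y3 is true.
  5. {y4, ¬y7} — y4 is true.
  6. {¬y5, y3} — ¬y5 is true.
  7. {¬y3, y7} — ¬y3 is true.
  8. {¬y2, y5, y7} — ¬y2 is true.
  9. {y2, ¬y1, ¬y4} — ¬y1 is true.
  10. {y5, ¬y1, y4} — y4 is true.
  11. {y5, ¬y3, ¬y7} — ¬y3 is true.
  12. {¬y3, y4} — y4 is true.
  13. {y1, ¬y6, y4} — ¬y6 is true.
  14. {y7, ¬y3, ¬y6} — ¬y6 is true.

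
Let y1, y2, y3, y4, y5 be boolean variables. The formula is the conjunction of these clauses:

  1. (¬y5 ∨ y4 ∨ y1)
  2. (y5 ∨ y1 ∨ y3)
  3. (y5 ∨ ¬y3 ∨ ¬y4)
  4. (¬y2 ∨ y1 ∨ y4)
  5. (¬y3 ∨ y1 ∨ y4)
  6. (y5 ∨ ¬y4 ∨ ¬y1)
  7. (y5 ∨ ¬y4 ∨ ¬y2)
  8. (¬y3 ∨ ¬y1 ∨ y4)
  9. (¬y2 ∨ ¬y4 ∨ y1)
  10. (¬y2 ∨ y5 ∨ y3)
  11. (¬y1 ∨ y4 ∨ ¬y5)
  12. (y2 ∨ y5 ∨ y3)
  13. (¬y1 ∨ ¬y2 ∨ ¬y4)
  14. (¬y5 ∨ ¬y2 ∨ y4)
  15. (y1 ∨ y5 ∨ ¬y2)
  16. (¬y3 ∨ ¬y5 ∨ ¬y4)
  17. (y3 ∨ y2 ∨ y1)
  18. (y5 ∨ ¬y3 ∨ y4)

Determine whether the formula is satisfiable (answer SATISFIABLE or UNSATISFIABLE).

SATISFIABLE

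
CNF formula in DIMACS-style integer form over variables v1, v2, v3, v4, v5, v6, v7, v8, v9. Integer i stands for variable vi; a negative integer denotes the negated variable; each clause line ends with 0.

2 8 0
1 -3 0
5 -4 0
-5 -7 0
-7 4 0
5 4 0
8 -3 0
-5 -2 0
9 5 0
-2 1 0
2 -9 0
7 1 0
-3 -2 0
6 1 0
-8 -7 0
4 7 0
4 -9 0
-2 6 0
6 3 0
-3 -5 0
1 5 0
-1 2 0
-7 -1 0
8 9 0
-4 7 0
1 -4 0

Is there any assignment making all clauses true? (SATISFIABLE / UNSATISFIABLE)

UNSATISFIABLE

v1 = True:
  propagation gives v2=True, v5=False, v4=False; an empty clause results — contradiction.
v1 = False:
  propagation gives v3=False, v2=False, v8=True, v9=False; an empty clause results — contradiction.
Every branch closes, so no satisfying assignment exists.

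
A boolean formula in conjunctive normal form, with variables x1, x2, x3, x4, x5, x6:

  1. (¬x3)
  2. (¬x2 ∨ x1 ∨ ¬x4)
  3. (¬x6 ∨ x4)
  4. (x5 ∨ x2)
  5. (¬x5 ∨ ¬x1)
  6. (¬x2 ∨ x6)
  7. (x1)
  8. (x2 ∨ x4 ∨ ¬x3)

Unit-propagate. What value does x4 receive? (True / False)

True

(¬x3) stands alone — x3 = False.
(x1) is a unit clause: x1 = True.
(¬x1 ∨ ¬x5): since x1 = True, the clause reduces to (¬x5). x5 = False.
(x5 ∨ x2) with x5 = False leaves only x2, so x2 = True.
(x6 ∨ ¬x2): since x2 = True, the clause reduces to (x6). x6 = True.
From (x4 ∨ ¬x6) and x6 = True: x4 = True.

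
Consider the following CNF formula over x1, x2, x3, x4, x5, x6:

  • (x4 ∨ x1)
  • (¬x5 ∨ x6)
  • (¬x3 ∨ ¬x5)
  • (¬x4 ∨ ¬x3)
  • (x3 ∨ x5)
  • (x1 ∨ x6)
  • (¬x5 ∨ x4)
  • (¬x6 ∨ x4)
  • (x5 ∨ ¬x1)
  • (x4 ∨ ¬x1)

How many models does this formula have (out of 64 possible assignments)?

The models are:
  x1=F x2=F x3=F x4=T x5=T x6=T
  x1=F x2=T x3=F x4=T x5=T x6=T
  x1=T x2=F x3=F x4=T x5=T x6=T
  x1=T x2=T x3=F x4=T x5=T x6=T
Count: 4.

4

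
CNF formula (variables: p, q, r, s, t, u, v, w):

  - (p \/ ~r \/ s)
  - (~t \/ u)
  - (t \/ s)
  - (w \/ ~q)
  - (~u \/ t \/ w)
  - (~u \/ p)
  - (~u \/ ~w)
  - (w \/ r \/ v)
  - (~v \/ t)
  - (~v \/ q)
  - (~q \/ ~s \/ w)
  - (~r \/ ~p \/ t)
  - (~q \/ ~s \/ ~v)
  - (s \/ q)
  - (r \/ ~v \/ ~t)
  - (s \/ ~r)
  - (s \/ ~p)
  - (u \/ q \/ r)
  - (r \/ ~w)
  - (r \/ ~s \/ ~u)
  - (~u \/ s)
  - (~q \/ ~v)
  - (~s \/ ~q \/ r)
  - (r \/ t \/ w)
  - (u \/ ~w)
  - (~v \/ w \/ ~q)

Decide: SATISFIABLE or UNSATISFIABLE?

SATISFIABLE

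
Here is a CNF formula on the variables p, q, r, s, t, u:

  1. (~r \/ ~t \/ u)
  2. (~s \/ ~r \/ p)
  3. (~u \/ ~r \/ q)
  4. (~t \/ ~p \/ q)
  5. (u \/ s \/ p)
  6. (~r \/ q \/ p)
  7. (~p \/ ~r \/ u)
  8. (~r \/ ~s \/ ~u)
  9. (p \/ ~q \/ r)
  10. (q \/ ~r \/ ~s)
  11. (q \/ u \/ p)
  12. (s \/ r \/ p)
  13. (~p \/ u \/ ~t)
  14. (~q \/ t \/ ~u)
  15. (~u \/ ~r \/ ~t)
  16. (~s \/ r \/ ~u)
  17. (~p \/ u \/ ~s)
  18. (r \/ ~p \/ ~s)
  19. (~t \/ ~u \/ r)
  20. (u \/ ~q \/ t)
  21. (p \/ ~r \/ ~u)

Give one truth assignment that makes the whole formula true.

p=True, q=False, r=False, s=False, t=False, u=False

Set p = True and propagate.
Set q = False and propagate.
  then t is forced to False.
Branch on r: take r = False.
  then s is forced to False.
u is now unconstrained; take u = False.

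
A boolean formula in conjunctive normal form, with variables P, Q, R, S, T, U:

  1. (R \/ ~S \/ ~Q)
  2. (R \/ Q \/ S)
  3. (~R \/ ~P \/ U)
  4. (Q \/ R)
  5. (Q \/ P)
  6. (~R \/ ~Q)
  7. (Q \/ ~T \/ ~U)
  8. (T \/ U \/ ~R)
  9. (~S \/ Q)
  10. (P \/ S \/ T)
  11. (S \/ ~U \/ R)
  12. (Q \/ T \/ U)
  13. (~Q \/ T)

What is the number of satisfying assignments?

3

Satisfying assignments:
  P=F Q=T R=F S=F T=T U=F
  P=T Q=F R=T S=F T=F U=T
  P=T Q=T R=F S=F T=T U=F
Count: 3.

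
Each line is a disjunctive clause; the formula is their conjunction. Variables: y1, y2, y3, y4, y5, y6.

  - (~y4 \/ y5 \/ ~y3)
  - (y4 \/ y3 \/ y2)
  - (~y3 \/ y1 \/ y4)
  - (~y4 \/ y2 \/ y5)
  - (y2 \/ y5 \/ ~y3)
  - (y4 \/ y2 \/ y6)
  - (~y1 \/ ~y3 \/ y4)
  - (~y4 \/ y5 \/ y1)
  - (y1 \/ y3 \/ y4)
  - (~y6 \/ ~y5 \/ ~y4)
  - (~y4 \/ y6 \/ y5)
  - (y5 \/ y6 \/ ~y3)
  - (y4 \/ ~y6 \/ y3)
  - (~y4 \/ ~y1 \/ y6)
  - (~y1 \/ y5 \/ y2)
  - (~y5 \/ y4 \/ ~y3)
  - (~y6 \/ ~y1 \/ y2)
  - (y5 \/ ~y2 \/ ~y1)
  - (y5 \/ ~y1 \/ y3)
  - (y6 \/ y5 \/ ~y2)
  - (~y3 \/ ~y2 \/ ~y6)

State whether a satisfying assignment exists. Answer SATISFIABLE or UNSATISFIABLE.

SATISFIABLE

Set y1 = False and propagate.
For the remaining variables, y2 = True, y3 = True, y4 = True, y5 = True, y6 = False works.
Every clause has at least one true literal under this assignment.
So y1=False, y2=True, y3=True, y4=True, y5=True, y6=False is a satisfying assignment.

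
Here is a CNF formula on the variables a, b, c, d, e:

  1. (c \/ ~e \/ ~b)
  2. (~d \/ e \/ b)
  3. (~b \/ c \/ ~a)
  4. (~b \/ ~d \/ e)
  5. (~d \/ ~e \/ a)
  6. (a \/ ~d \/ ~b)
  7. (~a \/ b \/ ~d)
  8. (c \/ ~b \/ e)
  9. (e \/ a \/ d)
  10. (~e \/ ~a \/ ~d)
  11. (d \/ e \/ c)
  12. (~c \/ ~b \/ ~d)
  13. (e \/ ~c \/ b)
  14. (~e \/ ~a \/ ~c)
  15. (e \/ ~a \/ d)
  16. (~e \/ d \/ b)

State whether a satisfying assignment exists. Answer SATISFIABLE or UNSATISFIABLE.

Set a = False and propagate.
The remaining clauses are satisfied by b = True, c = True, d = False, e = True.
So a=False, b=True, c=True, d=False, e=True is a satisfying assignment.

SATISFIABLE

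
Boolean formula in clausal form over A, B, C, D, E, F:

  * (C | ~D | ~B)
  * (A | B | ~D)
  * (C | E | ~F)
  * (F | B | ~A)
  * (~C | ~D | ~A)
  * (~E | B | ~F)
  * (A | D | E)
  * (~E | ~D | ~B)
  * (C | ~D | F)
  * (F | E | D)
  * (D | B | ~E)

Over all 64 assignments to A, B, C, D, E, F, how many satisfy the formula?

Case analysis on D and B:
  D=T, B=T: remaining (A,C,E,F) ∈ {(F,T,F,F); (F,T,F,T)} — 2.
  D=T, B=F: a clause becomes empty — 0.
  D=F, B=T: 9 of the 16 assignments to (A,C,E,F) work.
  D=F, B=F: remaining (A,C,E,F) ∈ {(T,T,F,T)} — 1.
Total: 2 + 0 + 9 + 1 = 12.

12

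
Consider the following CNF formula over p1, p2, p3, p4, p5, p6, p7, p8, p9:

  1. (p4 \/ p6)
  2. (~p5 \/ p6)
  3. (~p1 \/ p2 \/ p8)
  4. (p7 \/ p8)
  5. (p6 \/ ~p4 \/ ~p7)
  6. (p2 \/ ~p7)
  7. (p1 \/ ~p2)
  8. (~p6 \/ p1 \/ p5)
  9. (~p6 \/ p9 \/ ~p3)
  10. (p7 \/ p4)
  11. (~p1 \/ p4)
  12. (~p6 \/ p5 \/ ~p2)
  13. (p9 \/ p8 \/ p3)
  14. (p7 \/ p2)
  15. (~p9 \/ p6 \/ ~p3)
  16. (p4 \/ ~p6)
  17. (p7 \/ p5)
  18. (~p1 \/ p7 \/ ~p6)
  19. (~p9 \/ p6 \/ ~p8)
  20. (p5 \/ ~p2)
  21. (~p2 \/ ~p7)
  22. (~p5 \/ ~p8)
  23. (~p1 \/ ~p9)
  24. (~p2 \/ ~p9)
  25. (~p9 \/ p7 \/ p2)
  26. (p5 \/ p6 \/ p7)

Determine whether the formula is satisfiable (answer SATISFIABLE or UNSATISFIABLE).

UNSATISFIABLE

p6 = True:
  p2 = True:
    propagation gives p1=True, p5=True, p7=True; an empty clause results — contradiction.
  p2 = False:
    propagation gives p7=False; an empty clause results — contradiction.
p6 = False:
  propagation gives p4=True, p5=False, p7=False; an empty clause results — contradiction.
Every branch closes, so no satisfying assignment exists.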